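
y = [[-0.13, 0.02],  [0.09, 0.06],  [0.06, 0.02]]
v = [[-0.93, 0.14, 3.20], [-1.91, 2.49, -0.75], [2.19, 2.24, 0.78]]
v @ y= [[0.33, 0.05], [0.43, 0.1], [-0.04, 0.19]]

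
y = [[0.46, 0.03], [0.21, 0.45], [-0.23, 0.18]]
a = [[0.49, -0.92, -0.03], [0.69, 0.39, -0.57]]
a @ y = [[0.04, -0.40], [0.53, 0.09]]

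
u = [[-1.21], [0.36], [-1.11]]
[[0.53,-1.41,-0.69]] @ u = [[-0.38]]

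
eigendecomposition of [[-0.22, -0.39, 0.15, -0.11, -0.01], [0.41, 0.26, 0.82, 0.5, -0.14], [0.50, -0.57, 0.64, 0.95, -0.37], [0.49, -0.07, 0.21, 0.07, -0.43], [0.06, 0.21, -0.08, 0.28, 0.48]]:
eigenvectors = [[(-0.12+0.16j), (-0.12-0.16j), (0.35-0.41j), 0.35+0.41j, (0.44+0j)],[0.71+0.00j, (0.71-0j), (-0.07-0.2j), -0.07+0.20j, (-0.48+0j)],[(0.37+0.47j), (0.37-0.47j), (0.34+0.33j), (0.34-0.33j), 0.05+0.00j],[(0.15+0.2j), 0.15-0.20j, -0.60+0.00j, -0.60-0.00j, -0.25+0.00j],[0.08-0.17j, 0.08+0.17j, (0.16+0.21j), (0.16-0.21j), (0.72+0j)]]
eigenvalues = [(0.71+0.81j), (0.71-0.81j), (-0.23+0.35j), (-0.23-0.35j), (0.27+0j)]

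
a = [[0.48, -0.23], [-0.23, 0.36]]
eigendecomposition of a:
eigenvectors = [[0.79,0.61], [-0.61,0.79]]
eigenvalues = [0.66, 0.18]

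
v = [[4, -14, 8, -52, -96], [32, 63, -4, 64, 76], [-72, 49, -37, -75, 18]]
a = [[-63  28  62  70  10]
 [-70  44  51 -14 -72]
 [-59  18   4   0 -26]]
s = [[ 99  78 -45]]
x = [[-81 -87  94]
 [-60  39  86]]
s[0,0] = 99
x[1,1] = 39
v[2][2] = -37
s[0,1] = 78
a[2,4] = -26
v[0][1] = -14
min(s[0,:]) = -45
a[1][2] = 51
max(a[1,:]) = 51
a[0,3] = 70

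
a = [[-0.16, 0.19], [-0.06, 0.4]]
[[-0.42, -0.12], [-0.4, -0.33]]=a @ [[1.76, -0.31], [-0.74, -0.87]]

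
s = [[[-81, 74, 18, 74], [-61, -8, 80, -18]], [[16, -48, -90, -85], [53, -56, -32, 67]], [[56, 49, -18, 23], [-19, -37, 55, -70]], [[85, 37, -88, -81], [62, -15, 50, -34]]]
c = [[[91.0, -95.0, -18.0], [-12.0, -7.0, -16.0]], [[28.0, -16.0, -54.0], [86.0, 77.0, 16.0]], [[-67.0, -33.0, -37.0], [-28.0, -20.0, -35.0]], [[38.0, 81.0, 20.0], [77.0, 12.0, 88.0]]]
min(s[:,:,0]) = -81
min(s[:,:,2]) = -90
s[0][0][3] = 74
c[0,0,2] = -18.0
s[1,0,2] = -90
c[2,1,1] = -20.0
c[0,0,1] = -95.0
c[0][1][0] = -12.0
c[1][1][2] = 16.0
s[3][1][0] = 62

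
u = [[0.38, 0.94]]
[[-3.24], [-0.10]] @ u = [[-1.23, -3.05], [-0.04, -0.09]]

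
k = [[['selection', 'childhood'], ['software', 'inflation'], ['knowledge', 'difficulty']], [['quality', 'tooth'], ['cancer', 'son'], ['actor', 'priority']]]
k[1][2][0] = 'actor'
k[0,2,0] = 'knowledge'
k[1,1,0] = 'cancer'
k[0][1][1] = 'inflation'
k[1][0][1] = 'tooth'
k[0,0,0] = 'selection'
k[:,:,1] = [['childhood', 'inflation', 'difficulty'], ['tooth', 'son', 'priority']]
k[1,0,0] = 'quality'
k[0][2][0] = 'knowledge'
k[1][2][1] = 'priority'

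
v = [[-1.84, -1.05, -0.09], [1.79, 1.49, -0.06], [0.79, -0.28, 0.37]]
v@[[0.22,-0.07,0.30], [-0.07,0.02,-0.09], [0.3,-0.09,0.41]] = [[-0.36, 0.12, -0.49], [0.27, -0.09, 0.38], [0.3, -0.09, 0.41]]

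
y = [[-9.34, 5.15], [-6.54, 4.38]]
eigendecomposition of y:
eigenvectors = [[-0.85,-0.44], [-0.53,-0.9]]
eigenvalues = [-6.14, 1.18]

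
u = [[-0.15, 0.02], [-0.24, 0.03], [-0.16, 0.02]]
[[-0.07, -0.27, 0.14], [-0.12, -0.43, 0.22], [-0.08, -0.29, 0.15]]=u @ [[0.44,1.87,-0.93],  [-0.32,0.49,-0.07]]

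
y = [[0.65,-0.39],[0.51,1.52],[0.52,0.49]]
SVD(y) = [[0.08, 0.92], [-0.93, -0.08], [-0.37, 0.38]] @ diag([1.7313325739921697, 0.8112259353803031]) @ [[-0.36, -0.93],  [0.93, -0.36]]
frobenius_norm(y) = 1.91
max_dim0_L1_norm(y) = 2.4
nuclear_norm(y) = 2.54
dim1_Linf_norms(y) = [0.65, 1.52, 0.52]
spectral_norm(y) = 1.73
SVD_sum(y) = [[-0.05,  -0.13], [0.57,  1.50], [0.23,  0.6]] + [[0.70,  -0.26], [-0.06,  0.02], [0.29,  -0.11]]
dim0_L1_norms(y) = [1.68, 2.4]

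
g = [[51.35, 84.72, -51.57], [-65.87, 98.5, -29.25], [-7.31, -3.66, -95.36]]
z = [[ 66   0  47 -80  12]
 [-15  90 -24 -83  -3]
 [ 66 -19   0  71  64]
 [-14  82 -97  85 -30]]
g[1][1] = 98.5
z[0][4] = 12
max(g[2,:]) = -3.66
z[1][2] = -24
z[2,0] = 66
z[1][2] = -24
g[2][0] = -7.31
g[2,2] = -95.36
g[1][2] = -29.25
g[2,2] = -95.36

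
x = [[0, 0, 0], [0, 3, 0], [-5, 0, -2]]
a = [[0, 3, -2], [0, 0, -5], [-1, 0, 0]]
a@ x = [[10, 9, 4], [25, 0, 10], [0, 0, 0]]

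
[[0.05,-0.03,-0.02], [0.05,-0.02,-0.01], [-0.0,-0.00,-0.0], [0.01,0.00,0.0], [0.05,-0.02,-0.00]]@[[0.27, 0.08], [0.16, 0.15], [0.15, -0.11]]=[[0.01, 0.0], [0.01, 0.0], [0.00, 0.0], [0.00, 0.00], [0.01, 0.00]]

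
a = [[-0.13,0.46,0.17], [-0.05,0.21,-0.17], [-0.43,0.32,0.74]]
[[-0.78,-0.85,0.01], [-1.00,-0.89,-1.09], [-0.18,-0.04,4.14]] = a @ [[3.98,2.25,-4.38],[-1.59,-1.99,-2.78],[2.76,2.11,4.25]]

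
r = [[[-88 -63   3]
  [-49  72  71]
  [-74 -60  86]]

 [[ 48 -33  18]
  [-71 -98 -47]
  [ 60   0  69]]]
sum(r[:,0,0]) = -40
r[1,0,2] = 18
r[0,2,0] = -74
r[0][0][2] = 3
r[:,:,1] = [[-63, 72, -60], [-33, -98, 0]]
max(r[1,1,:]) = -47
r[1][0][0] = 48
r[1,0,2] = 18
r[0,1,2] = 71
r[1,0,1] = -33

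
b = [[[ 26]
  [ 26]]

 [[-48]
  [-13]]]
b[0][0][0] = 26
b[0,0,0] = 26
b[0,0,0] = 26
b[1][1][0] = -13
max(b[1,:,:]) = -13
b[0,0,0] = 26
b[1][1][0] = -13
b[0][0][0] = 26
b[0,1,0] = 26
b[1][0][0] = -48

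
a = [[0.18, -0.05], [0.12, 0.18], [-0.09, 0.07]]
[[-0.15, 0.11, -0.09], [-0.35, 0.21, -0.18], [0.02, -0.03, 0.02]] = a @ [[-1.15, 0.79, -0.64], [-1.19, 0.65, -0.56]]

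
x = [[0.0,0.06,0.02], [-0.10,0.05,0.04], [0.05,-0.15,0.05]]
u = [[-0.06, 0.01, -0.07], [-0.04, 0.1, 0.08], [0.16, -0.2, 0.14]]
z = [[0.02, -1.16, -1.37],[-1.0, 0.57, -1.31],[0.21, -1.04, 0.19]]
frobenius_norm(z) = 2.73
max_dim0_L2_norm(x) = 0.17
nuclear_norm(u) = 0.46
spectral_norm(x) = 0.19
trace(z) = 0.78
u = x @ z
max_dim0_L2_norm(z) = 1.91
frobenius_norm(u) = 0.33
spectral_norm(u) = 0.31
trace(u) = 0.18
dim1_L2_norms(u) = [0.09, 0.13, 0.29]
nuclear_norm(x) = 0.32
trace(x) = 0.10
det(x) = 0.00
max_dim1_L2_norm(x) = 0.17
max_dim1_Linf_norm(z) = 1.37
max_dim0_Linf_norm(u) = 0.2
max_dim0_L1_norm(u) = 0.31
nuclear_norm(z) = 4.14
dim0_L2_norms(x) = [0.11, 0.17, 0.07]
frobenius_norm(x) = 0.21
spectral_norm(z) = 2.06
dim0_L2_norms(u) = [0.18, 0.22, 0.18]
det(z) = -1.19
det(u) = -0.00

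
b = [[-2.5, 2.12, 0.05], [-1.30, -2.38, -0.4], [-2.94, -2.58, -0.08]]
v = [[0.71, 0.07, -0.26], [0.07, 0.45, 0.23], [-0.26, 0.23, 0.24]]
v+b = [[-1.79, 2.19, -0.21], [-1.23, -1.93, -0.17], [-3.20, -2.35, 0.16]]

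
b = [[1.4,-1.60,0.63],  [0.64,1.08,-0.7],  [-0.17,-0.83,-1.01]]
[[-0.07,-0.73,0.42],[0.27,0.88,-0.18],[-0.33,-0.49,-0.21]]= b @ [[0.16, 0.23, 0.11], [0.23, 0.63, -0.07], [0.11, -0.07, 0.25]]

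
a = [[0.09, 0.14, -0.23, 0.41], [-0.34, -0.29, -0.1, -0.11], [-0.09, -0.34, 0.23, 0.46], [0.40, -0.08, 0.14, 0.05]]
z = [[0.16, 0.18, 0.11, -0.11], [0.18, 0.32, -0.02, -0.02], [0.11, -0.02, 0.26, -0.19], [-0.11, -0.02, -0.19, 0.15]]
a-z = [[-0.07, -0.04, -0.34, 0.52], [-0.52, -0.61, -0.08, -0.09], [-0.20, -0.32, -0.03, 0.65], [0.51, -0.06, 0.33, -0.10]]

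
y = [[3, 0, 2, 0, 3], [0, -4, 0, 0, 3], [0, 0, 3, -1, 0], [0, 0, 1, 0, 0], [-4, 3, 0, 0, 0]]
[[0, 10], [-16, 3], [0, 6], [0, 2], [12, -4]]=y @ [[0, 1], [4, 0], [0, 2], [0, 0], [0, 1]]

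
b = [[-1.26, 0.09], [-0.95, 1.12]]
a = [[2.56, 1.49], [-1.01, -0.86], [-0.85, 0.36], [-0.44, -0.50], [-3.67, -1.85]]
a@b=[[-4.64, 1.90], [2.09, -1.05], [0.73, 0.33], [1.03, -0.6], [6.38, -2.40]]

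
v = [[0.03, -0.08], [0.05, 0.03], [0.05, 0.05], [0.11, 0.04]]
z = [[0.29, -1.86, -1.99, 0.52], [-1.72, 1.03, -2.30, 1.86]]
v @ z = [[0.15, -0.14, 0.12, -0.13], [-0.04, -0.06, -0.17, 0.08], [-0.07, -0.04, -0.21, 0.12], [-0.04, -0.16, -0.31, 0.13]]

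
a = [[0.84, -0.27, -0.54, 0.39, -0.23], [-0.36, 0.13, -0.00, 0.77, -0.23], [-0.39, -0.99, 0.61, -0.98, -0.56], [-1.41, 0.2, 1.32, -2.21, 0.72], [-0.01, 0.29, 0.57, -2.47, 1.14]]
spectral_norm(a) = 4.19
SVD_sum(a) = [[0.24, -0.03, -0.31, 0.70, -0.23], [0.17, -0.02, -0.22, 0.51, -0.17], [-0.28, 0.03, 0.36, -0.82, 0.27], [-0.85, 0.09, 1.08, -2.48, 0.82], [-0.75, 0.08, 0.96, -2.19, 0.73]] + [[0.31, 0.17, -0.18, -0.10, 0.23], [-0.31, -0.17, 0.18, 0.1, -0.23], [-0.6, -0.33, 0.35, 0.19, -0.45], [-0.35, -0.19, 0.20, 0.11, -0.26], [0.64, 0.35, -0.37, -0.21, 0.49]] + [[0.29, -0.41, -0.05, -0.21, -0.22],  [-0.22, 0.32, 0.04, 0.16, 0.17],  [0.49, -0.69, -0.09, -0.36, -0.38],  [-0.21, 0.30, 0.04, 0.15, 0.16],  [0.10, -0.14, -0.02, -0.07, -0.08]] + [[-0.0, 0.00, -0.0, -0.00, -0.00],[0.00, -0.0, 0.00, 0.0, 0.00],[0.00, -0.00, 0.0, 0.00, 0.00],[-0.00, 0.00, -0.0, -0.00, -0.0],[0.0, -0.0, 0.0, 0.0, 0.00]] + [[0.0, 0.0, 0.0, 0.0, -0.0], [0.0, 0.0, 0.0, 0.00, -0.00], [0.00, 0.0, 0.00, 0.00, -0.00], [-0.00, -0.00, -0.0, -0.00, 0.00], [0.00, 0.00, 0.00, 0.0, -0.0]]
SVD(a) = [[-0.20, 0.29, -0.45, -0.76, 0.31], [-0.14, -0.3, 0.34, 0.08, 0.88], [0.23, -0.58, -0.75, 0.20, 0.12], [0.7, -0.33, 0.32, -0.53, -0.07], [0.62, 0.62, -0.15, 0.3, 0.34]] @ diag([4.187913155088809, 1.5811406887314092, 1.3377776960344396, 0.005214381439241147, 0.0010835548168575235]) @ [[-0.29, 0.03, 0.37, -0.84, 0.28],  [0.66, 0.36, -0.38, -0.21, 0.50],  [-0.49, 0.69, 0.09, 0.36, 0.38],  [0.15, -0.48, 0.46, 0.35, 0.64],  [0.47, 0.40, 0.71, 0.05, -0.35]]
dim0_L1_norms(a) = [3.01, 1.88, 3.04, 6.82, 2.88]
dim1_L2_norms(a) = [1.13, 0.89, 1.67, 3.03, 2.79]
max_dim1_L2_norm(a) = 3.03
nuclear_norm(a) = 7.11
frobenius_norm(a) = 4.67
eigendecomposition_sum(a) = [[0.31+0.00j,0.20-0.00j,(-0.2+0j),(-0.03+0j),0.23-0.00j], [(-0.46+0j),-0.30+0.00j,(0.3-0j),(0.05+0j),-0.35+0.00j], [(-0.35+0j),(-0.23+0j),0.23-0.00j,0.04+0.00j,-0.27+0.00j], [(-0.08+0j),(-0.05+0j),0.05-0.00j,(0.01+0j),(-0.06+0j)], [(1+0j),(0.64-0j),-0.64+0.00j,-0.11+0.00j,(0.76-0j)]] + [[(0.29-0.21j), -0.26+0.02j, -0.18+0.21j, (0.24-0.36j), -0.25+0.12j],  [0.02+0.70j, 0.25-0.45j, -0.13-0.52j, 0.32+0.78j, 0.09-0.54j],  [0.04-1.13j, (-0.45+0.7j), 0.16+0.86j, -0.45-1.30j, -0.20+0.87j],  [-0.63-0.83j, (0.09+0.76j), 0.61+0.52j, (-1.07-0.66j), (0.36+0.73j)],  [(-0.45-1.39j), (-0.23+1.05j), 0.58+0.98j, (-1.12-1.38j), 0.14+1.14j]] + [[0.29+0.21j, -0.26-0.02j, -0.18-0.21j, (0.24+0.36j), (-0.25-0.12j)], [(0.02-0.7j), 0.25+0.45j, (-0.13+0.52j), 0.32-0.78j, 0.09+0.54j], [(0.04+1.13j), -0.45-0.70j, (0.16-0.86j), -0.45+1.30j, -0.20-0.87j], [-0.63+0.83j, 0.09-0.76j, (0.61-0.52j), -1.07+0.66j, 0.36-0.73j], [(-0.45+1.39j), -0.23-1.05j, 0.58-0.98j, (-1.12+1.38j), 0.14-1.14j]] + [[-0.05-0.00j,(0.05+0j),0.02+0.00j,(-0.05-0j),0.04+0.00j],[0.07+0.00j,(-0.08-0j),-0.04-0.00j,(0.07+0j),(-0.06-0j)],[(-0.12-0j),0.13+0.00j,0.06+0.00j,(-0.13-0j),0.11+0.00j],[(-0.07-0j),(0.08+0j),(0.04+0j),-0.07-0.00j,(0.06+0j)],[(-0.11-0j),0.12+0.00j,(0.05+0j),(-0.11-0j),0.10+0.00j]] + [[0.00+0.00j, 0.00-0.00j, 0.00-0.00j, -0.00-0.00j, 0.00-0.00j],[0.00+0.00j, -0j, -0j, (-0-0j), 0.00-0.00j],[0j, 0.00-0.00j, 0.00-0.00j, (-0-0j), 0.00-0.00j],[0.00+0.00j, -0j, -0j, -0.00-0.00j, 0.00-0.00j],[-0.00-0.00j, -0.00+0.00j, (-0+0j), 0.00+0.00j, (-0+0j)]]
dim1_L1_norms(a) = [2.27, 1.49, 3.53, 5.86, 4.48]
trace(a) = 0.51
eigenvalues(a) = [(1.01+0j), (-0.23+0.68j), (-0.23-0.68j), (-0.04+0j), 0j]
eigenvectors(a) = [[(0.26+0j),-0.05-0.15j,-0.05+0.15j,(0.25+0j),0.44+0.00j], [(-0.38+0j),0.30+0.09j,(0.3-0.09j),-0.36+0.00j,0.46+0.00j], [-0.29+0.00j,-0.47-0.17j,-0.47+0.17j,0.62+0.00j,(0.64+0j)], [-0.07+0.00j,(-0.43+0.15j),(-0.43-0.15j),0.36+0.00j,0j], [0.83+0.00j,(-0.65+0j),(-0.65-0j),0.55+0.00j,-0.43+0.00j]]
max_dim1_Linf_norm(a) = 2.47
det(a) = -0.00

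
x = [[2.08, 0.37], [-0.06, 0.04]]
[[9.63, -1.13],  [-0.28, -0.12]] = x@[[4.65, -0.02],[-0.11, -2.93]]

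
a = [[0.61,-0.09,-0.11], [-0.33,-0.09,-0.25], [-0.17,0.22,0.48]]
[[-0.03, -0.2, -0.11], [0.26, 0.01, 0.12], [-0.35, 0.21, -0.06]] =a @ [[-0.22, -0.29, -0.25], [-0.49, -0.24, -0.52], [-0.58, 0.44, 0.02]]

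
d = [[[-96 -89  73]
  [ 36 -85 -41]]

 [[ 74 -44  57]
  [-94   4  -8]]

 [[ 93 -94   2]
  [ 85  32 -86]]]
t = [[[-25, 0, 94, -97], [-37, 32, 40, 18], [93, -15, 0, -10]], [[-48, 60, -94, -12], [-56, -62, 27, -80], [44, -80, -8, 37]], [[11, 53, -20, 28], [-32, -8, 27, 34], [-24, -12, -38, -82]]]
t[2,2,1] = -12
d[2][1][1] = 32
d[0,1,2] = -41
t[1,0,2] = -94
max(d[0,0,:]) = 73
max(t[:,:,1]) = 60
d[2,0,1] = -94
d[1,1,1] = 4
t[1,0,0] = -48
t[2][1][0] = -32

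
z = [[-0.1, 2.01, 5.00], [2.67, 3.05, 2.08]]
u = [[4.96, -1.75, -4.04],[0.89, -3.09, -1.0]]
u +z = [[4.86,0.26,0.96], [3.56,-0.04,1.08]]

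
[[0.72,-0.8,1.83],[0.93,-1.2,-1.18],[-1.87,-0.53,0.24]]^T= [[0.72, 0.93, -1.87], [-0.80, -1.2, -0.53], [1.83, -1.18, 0.24]]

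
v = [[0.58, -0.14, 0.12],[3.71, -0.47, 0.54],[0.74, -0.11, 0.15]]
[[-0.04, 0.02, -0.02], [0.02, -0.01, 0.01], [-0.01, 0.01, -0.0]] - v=[[-0.62, 0.16, -0.14], [-3.69, 0.46, -0.53], [-0.75, 0.12, -0.15]]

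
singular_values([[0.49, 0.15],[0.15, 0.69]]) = [0.77, 0.41]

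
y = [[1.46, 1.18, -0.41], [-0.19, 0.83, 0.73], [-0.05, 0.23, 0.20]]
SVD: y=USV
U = [[-0.99, 0.17, -0.00],[-0.16, -0.95, -0.27],[-0.05, -0.26, 0.96]]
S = [1.94, 1.13, 0.0]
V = [[-0.72, -0.68, 0.14], [0.39, -0.57, -0.72], [-0.57, 0.47, -0.68]]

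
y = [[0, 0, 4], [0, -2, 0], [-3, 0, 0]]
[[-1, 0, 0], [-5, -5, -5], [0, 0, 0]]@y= [[0, 0, -4], [15, 10, -20], [0, 0, 0]]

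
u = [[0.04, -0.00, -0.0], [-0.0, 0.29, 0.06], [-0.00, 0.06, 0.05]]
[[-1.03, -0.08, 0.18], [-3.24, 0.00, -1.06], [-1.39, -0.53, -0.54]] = u @ [[-25.79, -1.94, 4.6],  [-7.22, 2.96, -1.91],  [-19.10, -14.25, -8.45]]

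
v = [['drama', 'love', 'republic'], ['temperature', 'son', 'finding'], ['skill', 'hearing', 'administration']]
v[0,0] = 'drama'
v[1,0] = 'temperature'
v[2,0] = 'skill'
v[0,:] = ['drama', 'love', 'republic']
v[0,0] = 'drama'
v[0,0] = 'drama'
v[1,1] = 'son'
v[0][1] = 'love'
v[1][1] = 'son'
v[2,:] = ['skill', 'hearing', 'administration']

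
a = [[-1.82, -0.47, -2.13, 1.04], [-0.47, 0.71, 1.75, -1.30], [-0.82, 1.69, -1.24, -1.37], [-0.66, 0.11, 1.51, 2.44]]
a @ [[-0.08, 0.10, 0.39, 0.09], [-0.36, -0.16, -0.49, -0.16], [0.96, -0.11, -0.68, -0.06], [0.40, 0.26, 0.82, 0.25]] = [[-1.31, 0.40, 1.82, 0.3],  [0.94, -0.69, -2.79, -0.59],  [-2.28, -0.57, -1.43, -0.61],  [2.44, 0.38, 0.66, 0.44]]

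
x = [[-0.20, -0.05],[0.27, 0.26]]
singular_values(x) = [0.42, 0.09]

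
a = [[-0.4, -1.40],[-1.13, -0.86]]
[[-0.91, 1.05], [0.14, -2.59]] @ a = [[-0.82, 0.37], [2.87, 2.03]]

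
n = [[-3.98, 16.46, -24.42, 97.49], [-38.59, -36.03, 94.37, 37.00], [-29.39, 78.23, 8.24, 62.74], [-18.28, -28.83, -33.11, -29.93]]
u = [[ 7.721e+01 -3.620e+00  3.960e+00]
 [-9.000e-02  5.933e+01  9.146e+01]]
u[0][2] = 3.96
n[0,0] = -3.98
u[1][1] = 59.33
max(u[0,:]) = 77.21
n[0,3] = 97.49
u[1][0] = -0.09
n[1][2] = 94.37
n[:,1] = [16.46, -36.03, 78.23, -28.83]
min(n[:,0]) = -38.59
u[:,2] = [3.96, 91.46]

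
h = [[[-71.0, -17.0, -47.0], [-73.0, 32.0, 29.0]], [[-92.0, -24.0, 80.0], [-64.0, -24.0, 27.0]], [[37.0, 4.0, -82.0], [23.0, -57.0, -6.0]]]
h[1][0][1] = -24.0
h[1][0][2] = 80.0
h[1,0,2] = 80.0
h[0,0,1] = -17.0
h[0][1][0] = -73.0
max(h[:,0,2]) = 80.0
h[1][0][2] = 80.0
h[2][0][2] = -82.0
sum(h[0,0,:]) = -135.0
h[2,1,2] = -6.0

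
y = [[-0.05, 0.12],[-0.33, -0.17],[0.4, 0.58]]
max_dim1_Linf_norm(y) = 0.58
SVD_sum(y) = [[0.04, 0.05],[-0.22, -0.26],[0.45, 0.54]] + [[-0.09,  0.07], [-0.11,  0.09], [-0.05,  0.04]]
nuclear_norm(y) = 0.98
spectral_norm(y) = 0.78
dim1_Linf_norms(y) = [0.12, 0.33, 0.58]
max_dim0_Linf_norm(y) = 0.58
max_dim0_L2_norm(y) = 0.62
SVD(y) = [[0.08, -0.59], [-0.44, -0.75], [0.9, -0.31]] @ diag([0.7828155094561277, 0.1957035466079835]) @ [[0.64, 0.77], [0.77, -0.64]]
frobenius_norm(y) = 0.81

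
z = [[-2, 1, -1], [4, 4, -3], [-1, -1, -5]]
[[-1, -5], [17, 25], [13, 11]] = z @ [[2, 4], [0, 0], [-3, -3]]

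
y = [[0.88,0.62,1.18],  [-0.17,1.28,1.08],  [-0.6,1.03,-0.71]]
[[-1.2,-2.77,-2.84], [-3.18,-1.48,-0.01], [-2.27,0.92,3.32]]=y@ [[0.60, -1.53, -1.89], [-2.10, -0.61, 1.05], [-0.36, -0.89, -1.55]]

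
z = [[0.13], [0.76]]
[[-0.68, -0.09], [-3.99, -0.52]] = z@ [[-5.25, -0.69]]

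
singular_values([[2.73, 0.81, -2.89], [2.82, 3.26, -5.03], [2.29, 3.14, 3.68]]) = [7.67, 5.33, 1.32]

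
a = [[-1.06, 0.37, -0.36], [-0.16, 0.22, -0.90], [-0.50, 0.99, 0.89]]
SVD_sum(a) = [[-0.39, 0.45, 0.33], [0.12, -0.13, -0.10], [-0.79, 0.9, 0.66]] + [[-0.52, 0.11, -0.76], [-0.48, 0.1, -0.70], [0.19, -0.04, 0.28]] + [[-0.15,-0.18,0.07],[0.20,0.25,-0.10],[0.1,0.13,-0.05]]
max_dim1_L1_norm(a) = 2.38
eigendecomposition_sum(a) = [[(-1.1+0j), 0.36-0.00j, (-0.04-0j)],[(-0.25+0j), (0.08-0j), -0.01-0.00j],[(-0.16+0j), 0.05-0.00j, -0.01-0.00j]] + [[(0.02-0.06j), (0.01+0.2j), -0.16+0.09j], [(0.05-0.18j), 0.07+0.57j, (-0.45+0.3j)], [-0.17+0.03j, 0.47-0.30j, 0.45+0.26j]] + [[0.02+0.06j, (0.01-0.2j), -0.16-0.09j], [0.05+0.18j, 0.07-0.57j, (-0.45-0.3j)], [(-0.17-0.03j), (0.47+0.3j), 0.45-0.26j]]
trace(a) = 0.05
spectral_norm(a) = 1.54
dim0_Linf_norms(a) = [1.06, 0.99, 0.9]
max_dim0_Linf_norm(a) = 1.06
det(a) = -0.92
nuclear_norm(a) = 3.30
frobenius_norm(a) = 2.07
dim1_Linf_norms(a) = [1.06, 0.9, 0.99]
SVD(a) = [[-0.44, 0.71, 0.55],[0.13, 0.65, -0.75],[-0.89, -0.26, -0.38]] @ diag([1.5431670749178477, 1.3073039483257252, 0.4537529785923889]) @ [[0.58, -0.66, -0.48], [-0.56, 0.12, -0.82], [-0.6, -0.74, 0.3]]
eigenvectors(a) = [[(0.97+0j), (-0.24-0.02j), -0.24+0.02j],[0.22+0.00j, -0.70+0.00j, -0.70-0.00j],[0.14+0.00j, 0.29+0.61j, 0.29-0.61j]]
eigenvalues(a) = [(-1.03+0j), (0.54+0.78j), (0.54-0.78j)]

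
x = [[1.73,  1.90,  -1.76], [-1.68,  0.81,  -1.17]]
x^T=[[1.73, -1.68], [1.9, 0.81], [-1.76, -1.17]]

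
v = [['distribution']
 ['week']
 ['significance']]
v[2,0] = 'significance'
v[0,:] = ['distribution']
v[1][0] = 'week'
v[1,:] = ['week']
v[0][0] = 'distribution'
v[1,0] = 'week'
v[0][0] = 'distribution'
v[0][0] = 'distribution'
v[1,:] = ['week']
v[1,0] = 'week'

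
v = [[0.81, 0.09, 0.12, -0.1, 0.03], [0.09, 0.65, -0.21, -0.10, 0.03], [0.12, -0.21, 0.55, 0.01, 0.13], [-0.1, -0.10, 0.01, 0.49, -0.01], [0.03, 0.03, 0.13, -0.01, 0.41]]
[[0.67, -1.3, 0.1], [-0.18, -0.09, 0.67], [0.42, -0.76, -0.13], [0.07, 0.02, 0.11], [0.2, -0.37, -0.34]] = v @ [[0.81, -1.44, 0.0],  [-0.23, -0.31, 1.32],  [0.42, -1.07, 0.51],  [0.26, -0.31, 0.46],  [0.32, -0.44, -1.08]]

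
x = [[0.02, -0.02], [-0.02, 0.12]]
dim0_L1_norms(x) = [0.04, 0.14]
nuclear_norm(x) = 0.14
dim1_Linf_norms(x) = [0.02, 0.12]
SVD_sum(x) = [[0.00,-0.02], [-0.02,0.12]] + [[0.02, 0.00], [0.00, 0.0]]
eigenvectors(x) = [[-0.98,0.19], [-0.19,-0.98]]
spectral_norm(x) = 0.12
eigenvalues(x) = [0.02, 0.12]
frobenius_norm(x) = 0.12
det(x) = 0.00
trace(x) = 0.14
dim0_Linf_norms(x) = [0.02, 0.12]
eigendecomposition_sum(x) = [[0.02, 0.00],[0.00, 0.00]] + [[0.0,-0.02], [-0.02,0.12]]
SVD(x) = [[-0.19, 0.98], [0.98, 0.19]] @ diag([0.123851648071345, 0.01614835192865497]) @ [[-0.19, 0.98], [0.98, 0.19]]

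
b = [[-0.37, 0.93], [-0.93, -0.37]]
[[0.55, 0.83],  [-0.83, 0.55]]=b @[[0.57, -0.82], [0.82, 0.57]]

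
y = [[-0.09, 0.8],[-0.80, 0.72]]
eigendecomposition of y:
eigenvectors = [[(0.71+0j), 0.71-0.00j], [(0.36+0.61j), (0.36-0.61j)]]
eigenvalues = [(0.31+0.69j), (0.31-0.69j)]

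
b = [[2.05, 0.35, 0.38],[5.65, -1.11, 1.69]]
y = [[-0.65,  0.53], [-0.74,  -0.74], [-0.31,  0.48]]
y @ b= [[1.66, -0.82, 0.65],[-5.70, 0.56, -1.53],[2.08, -0.64, 0.69]]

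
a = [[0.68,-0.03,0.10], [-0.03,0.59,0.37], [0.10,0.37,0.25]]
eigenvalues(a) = [-0.0, 0.69, 0.83]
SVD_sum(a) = [[0.03,0.14,0.09],[0.14,0.55,0.37],[0.09,0.37,0.25]] + [[0.65, -0.16, 0.01],[-0.16, 0.04, -0.0],[0.01, -0.0, 0.0]] + [[-0.00, -0.0, 0.0], [-0.00, -0.0, 0.00], [0.00, 0.0, -0.00]]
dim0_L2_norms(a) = [0.69, 0.7, 0.46]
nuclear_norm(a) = 1.52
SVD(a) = [[-0.2, 0.97, -0.15], [-0.81, -0.25, -0.53], [-0.55, 0.01, 0.84]] @ diag([0.8330419243655527, 0.6889392044136387, 0.0019811287791911265]) @ [[-0.2, -0.81, -0.55], [0.97, -0.25, 0.01], [0.15, 0.53, -0.84]]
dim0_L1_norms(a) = [0.81, 0.99, 0.72]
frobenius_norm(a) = 1.08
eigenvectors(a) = [[-0.15, -0.97, 0.2], [-0.53, 0.25, 0.81], [0.84, -0.01, 0.55]]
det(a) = -0.00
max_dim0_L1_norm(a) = 0.99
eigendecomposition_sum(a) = [[-0.00, -0.00, 0.0], [-0.0, -0.0, 0.00], [0.00, 0.00, -0.0]] + [[0.65, -0.16, 0.01], [-0.16, 0.04, -0.00], [0.01, -0.0, 0.0]] + [[0.03, 0.14, 0.09], [0.14, 0.55, 0.37], [0.09, 0.37, 0.25]]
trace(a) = 1.52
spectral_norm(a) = 0.83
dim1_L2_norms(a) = [0.69, 0.7, 0.46]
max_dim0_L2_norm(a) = 0.7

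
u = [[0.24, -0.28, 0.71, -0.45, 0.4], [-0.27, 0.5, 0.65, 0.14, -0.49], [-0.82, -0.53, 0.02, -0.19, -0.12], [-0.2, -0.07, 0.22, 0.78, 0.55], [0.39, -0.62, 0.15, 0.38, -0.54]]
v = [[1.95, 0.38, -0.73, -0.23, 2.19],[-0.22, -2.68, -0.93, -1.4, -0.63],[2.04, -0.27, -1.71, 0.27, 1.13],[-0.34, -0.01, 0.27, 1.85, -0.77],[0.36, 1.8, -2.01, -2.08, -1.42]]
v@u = [[1.86,-1.31,1.89,-0.03,-0.63],[1.47,-0.30,-2.32,-1.43,0.91],[2.35,-0.52,1.47,0.01,0.69],[-0.97,0.3,0.05,1.25,1.27],[1.11,2.89,0.71,-1.69,-0.87]]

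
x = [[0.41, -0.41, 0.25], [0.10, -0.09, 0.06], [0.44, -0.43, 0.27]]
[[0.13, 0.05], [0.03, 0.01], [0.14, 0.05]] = x @ [[0.95,0.27], [-0.05,0.36], [-1.1,0.33]]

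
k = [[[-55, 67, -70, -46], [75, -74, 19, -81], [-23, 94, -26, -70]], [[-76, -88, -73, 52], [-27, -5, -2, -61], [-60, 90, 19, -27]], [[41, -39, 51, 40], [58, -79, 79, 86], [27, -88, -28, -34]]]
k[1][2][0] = -60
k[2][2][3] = -34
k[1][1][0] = -27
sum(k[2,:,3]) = 92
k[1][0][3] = 52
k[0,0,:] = [-55, 67, -70, -46]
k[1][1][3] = -61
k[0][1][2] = 19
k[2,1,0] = 58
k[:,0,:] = [[-55, 67, -70, -46], [-76, -88, -73, 52], [41, -39, 51, 40]]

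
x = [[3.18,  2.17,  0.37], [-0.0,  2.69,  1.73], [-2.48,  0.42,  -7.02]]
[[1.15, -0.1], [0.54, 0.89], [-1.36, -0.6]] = x @ [[0.26, -0.20], [0.13, 0.22], [0.11, 0.17]]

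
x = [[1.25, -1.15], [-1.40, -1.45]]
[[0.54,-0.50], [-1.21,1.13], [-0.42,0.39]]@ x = [[1.38,0.1], [-3.09,-0.25], [-1.07,-0.08]]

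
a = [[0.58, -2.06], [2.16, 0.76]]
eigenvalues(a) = [(0.67+2.11j), (0.67-2.11j)]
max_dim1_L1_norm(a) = 2.92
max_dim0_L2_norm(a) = 2.24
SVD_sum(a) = [[-0.66, -0.54], [1.67, 1.36]] + [[1.24, -1.52],[0.49, -0.6]]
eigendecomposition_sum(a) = [[0.29+1.07j,-1.03+0.33j], [(1.08-0.34j),(0.38+1.04j)]] + [[(0.29-1.07j), -1.03-0.33j], [(1.08+0.34j), 0.38-1.04j]]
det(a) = 4.89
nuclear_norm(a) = 4.43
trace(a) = 1.34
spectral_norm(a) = 2.32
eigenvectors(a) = [[0.03-0.70j, (0.03+0.7j)], [(-0.72+0j), -0.72-0.00j]]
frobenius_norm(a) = 3.13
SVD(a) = [[0.37,  -0.93],[-0.93,  -0.37]] @ diag([2.316776528980302, 2.1108639261605617]) @ [[-0.77, -0.63], [-0.63, 0.77]]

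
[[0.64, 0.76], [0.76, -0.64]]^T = [[0.64, 0.76], [0.76, -0.64]]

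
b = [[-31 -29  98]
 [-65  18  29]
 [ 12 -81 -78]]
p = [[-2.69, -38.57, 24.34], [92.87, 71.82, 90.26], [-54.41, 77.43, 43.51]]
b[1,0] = -65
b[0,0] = -31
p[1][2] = 90.26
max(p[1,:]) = 92.87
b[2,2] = -78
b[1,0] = -65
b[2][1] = -81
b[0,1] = -29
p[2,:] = [-54.41, 77.43, 43.51]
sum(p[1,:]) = 254.95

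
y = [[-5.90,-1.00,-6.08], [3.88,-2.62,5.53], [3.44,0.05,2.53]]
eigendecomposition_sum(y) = [[(-3.08-0j), (0.32-1j), -4.09-1.18j], [(1.84+1.38j), -0.64+0.45j, (1.91+2.55j)], [1.81+1.08j, (-0.54+0.48j), 1.99+2.13j]] + [[-3.08+0.00j, 0.32+1.00j, -4.09+1.18j], [(1.84-1.38j), -0.64-0.45j, (1.91-2.55j)], [1.81-1.08j, (-0.54-0.48j), (1.99-2.13j)]] + [[(0.26-0j), (-1.64-0j), (2.11-0j)],[0.21-0.00j, -1.34-0.00j, (1.71-0j)],[-0.18+0.00j, 1.13+0.00j, -1.45+0.00j]]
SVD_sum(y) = [[-5.62, 0.58, -6.18], [4.61, -0.48, 5.07], [2.80, -0.29, 3.08]] + [[-0.49, -1.48, 0.30], [-0.71, -2.15, 0.44], [0.19, 0.58, -0.12]] + [[0.21, -0.11, -0.2], [-0.02, 0.01, 0.02], [0.45, -0.24, -0.43]]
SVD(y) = [[-0.72,-0.55,0.42], [0.59,-0.81,-0.04], [0.36,0.22,0.91]] @ diag([11.608601583660175, 2.8659461324714117, 0.7347258247908991]) @ [[0.67,  -0.07,  0.74], [0.31,  0.93,  -0.19], [0.67,  -0.35,  -0.65]]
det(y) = -24.44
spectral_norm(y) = 11.61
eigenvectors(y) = [[(-0.7+0j), -0.70-0.00j, (-0.68+0j)], [(0.42+0.32j), 0.42-0.32j, -0.56+0.00j], [0.41+0.25j, (0.41-0.25j), (0.47+0j)]]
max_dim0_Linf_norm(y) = 6.08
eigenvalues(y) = [(-1.73+2.58j), (-1.73-2.58j), (-2.53+0j)]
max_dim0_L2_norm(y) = 8.6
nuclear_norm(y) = 15.21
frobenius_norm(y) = 11.98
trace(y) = -5.99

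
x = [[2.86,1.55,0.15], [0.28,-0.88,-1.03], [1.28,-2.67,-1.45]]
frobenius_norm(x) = 4.84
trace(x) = 0.53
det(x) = -5.57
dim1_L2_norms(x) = [3.26, 1.38, 3.3]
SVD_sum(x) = [[-0.05, 1.18, 0.62], [0.05, -1.12, -0.59], [0.12, -2.73, -1.43]] + [[2.91, 0.36, -0.45],[0.32, 0.04, -0.05],[1.13, 0.14, -0.17]] + [[-0.00, 0.01, -0.02], [-0.09, 0.20, -0.39], [0.03, -0.08, 0.15]]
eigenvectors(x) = [[0.14,-0.96,0.29], [-0.45,0.01,-0.5], [-0.88,-0.29,0.82]]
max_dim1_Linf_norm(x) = 2.86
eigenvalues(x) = [-3.0, 2.89, 0.64]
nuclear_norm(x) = 7.28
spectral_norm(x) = 3.59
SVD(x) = [[-0.37, -0.93, -0.04], [0.35, -0.10, -0.93], [0.86, -0.36, 0.36]] @ diag([3.5911178861847026, 3.2026782662567035, 0.4845866799358686]) @ [[0.04, -0.89, -0.46], [-0.98, -0.12, 0.15], [0.19, -0.45, 0.87]]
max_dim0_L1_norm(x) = 5.1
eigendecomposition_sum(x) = [[-0.08, 0.39, 0.27],  [0.25, -1.25, -0.85],  [0.48, -2.47, -1.68]] + [[2.97, 1.38, -0.22], [-0.02, -0.01, 0.0], [0.89, 0.41, -0.07]] + [[-0.03, -0.22, 0.11], [0.06, 0.38, -0.18], [-0.09, -0.62, 0.30]]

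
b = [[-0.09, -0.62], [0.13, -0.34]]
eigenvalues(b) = [(-0.21+0.25j), (-0.21-0.25j)]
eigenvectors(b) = [[(0.91+0j),  (0.91-0j)], [(0.18-0.37j),  0.18+0.37j]]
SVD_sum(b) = [[-0.02, -0.62], [-0.01, -0.34]] + [[-0.07, 0.0], [0.14, -0.0]]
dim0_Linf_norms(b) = [0.13, 0.62]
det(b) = 0.11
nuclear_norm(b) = 0.86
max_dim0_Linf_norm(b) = 0.62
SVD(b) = [[0.88, 0.48], [0.48, -0.88]] @ diag([0.7073069457205211, 0.1572160441415184]) @ [[-0.02, -1.0], [-1.0, 0.02]]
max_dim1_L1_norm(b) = 0.71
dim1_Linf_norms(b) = [0.62, 0.34]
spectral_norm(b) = 0.71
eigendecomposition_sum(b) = [[(-0.04+0.18j), -0.31-0.26j], [(0.06+0.05j), -0.17+0.07j]] + [[-0.04-0.18j,  -0.31+0.26j], [0.06-0.05j,  -0.17-0.07j]]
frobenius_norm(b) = 0.72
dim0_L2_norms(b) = [0.16, 0.71]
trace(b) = -0.43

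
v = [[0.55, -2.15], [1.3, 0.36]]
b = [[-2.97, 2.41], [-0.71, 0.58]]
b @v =[[1.5,  7.25], [0.36,  1.74]]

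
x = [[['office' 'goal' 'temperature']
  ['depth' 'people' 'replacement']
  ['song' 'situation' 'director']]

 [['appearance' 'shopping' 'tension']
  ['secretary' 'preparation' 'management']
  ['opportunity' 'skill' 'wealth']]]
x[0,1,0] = 'depth'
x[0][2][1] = 'situation'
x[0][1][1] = 'people'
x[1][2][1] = 'skill'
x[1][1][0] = 'secretary'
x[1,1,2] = 'management'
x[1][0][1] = 'shopping'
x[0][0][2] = 'temperature'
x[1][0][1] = 'shopping'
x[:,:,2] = [['temperature', 'replacement', 'director'], ['tension', 'management', 'wealth']]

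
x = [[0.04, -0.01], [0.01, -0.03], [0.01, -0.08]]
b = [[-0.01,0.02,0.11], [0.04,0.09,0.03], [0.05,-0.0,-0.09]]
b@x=[[0.0, -0.01],  [0.00, -0.01],  [0.0, 0.01]]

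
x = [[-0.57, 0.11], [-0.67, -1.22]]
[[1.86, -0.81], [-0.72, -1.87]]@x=[[-0.52,1.19], [1.66,2.2]]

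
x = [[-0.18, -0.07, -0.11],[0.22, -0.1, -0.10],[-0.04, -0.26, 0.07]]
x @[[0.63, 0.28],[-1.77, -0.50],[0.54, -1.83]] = [[-0.05, 0.19], [0.26, 0.29], [0.47, -0.01]]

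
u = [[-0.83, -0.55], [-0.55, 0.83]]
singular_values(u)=[1.0, 1.0]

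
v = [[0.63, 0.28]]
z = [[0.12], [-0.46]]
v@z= [[-0.05]]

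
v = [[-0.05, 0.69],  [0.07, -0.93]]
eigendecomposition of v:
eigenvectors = [[1.0,-0.6], [0.07,0.80]]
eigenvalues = [0.0, -0.98]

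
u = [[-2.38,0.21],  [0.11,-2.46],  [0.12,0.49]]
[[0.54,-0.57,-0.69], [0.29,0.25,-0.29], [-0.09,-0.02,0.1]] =u @ [[-0.24,0.23,0.3], [-0.13,-0.09,0.13]]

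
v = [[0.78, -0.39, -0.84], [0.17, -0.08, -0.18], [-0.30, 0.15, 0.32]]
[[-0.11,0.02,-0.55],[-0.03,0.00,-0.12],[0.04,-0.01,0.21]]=v @ [[0.02, -0.73, -0.18], [-0.47, -0.35, 0.13], [0.37, -0.54, 0.43]]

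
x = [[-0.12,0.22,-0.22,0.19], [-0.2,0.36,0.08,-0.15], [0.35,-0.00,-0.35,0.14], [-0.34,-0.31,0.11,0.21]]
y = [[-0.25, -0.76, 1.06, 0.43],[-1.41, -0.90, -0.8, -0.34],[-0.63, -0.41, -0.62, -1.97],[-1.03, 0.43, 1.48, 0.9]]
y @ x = [[0.41, -0.46, -0.33, 0.31], [0.18, -0.53, 0.48, -0.32], [0.61, 0.32, 0.11, -0.56], [0.25, -0.35, -0.16, 0.14]]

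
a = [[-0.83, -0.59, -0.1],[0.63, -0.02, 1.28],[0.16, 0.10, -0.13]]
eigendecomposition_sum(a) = [[-0.35-0.11j,0.04-0.31j,-1.24+0.18j], [(0.28+0.27j),-0.19+0.27j,1.27+0.42j], [(0.06+0.07j),-0.05+0.06j,(0.29+0.13j)]] + [[(-0.35+0.11j), (0.04+0.31j), (-1.24-0.18j)], [(0.28-0.27j), (-0.19-0.27j), 1.27-0.42j], [0.06-0.07j, -0.05-0.06j, 0.29-0.13j]] + [[-0.13+0.00j, -0.68-0.00j, (2.38+0j)], [(0.07-0j), 0.36+0.00j, (-1.26-0j)], [(0.04-0j), (0.2+0j), (-0.71-0j)]]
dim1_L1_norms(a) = [1.52, 1.93, 0.39]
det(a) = -0.07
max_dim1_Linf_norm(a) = 1.28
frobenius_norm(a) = 1.77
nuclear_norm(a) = 2.47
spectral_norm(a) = 1.53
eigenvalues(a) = [(-0.25+0.29j), (-0.25-0.29j), (-0.49+0j)]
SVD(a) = [[-0.44, -0.87, 0.23], [0.9, -0.43, 0.10], [0.01, 0.25, 0.97]] @ diag([1.5327991332257578, 0.8848348807945413, 0.05285878272978447]) @ [[0.61, 0.16, 0.78],[0.55, 0.62, -0.56],[0.57, -0.77, -0.29]]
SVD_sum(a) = [[-0.41, -0.11, -0.53], [0.84, 0.22, 1.07], [0.01, 0.0, 0.01]] + [[-0.43, -0.47, 0.43], [-0.21, -0.23, 0.21], [0.12, 0.14, -0.12]] + [[0.01, -0.01, -0.00],[0.0, -0.0, -0.0],[0.03, -0.04, -0.01]]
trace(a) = -0.98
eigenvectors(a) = [[(-0.6+0.3j), (-0.6-0.3j), -0.85+0.00j], [0.72+0.00j, 0.72-0.00j, 0.45+0.00j], [(0.17+0.02j), (0.17-0.02j), 0.26+0.00j]]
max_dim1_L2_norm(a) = 1.43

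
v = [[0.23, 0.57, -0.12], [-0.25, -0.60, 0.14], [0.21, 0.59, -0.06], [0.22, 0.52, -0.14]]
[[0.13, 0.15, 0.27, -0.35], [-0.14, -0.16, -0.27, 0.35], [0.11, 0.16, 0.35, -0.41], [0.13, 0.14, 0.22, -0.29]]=v @ [[0.62,0.22,-1.36,-0.08],[-0.05,0.21,1.12,-0.76],[-0.14,0.15,0.46,-0.87]]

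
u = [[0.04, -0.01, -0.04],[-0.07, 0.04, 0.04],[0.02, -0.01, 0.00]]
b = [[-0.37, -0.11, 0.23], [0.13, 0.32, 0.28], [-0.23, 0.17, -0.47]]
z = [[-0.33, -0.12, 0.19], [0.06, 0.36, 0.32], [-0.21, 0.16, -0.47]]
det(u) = 0.00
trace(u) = 0.08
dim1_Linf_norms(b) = [0.37, 0.32, 0.47]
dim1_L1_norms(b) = [0.71, 0.73, 0.87]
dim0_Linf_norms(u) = [0.07, 0.04, 0.04]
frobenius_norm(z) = 0.83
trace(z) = -0.44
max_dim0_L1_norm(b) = 0.98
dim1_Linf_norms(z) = [0.33, 0.36, 0.47]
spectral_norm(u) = 0.11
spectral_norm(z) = 0.61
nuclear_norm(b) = 1.41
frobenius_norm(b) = 0.84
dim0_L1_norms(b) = [0.73, 0.6, 0.98]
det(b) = 0.10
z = b + u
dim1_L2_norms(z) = [0.4, 0.49, 0.54]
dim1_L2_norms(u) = [0.06, 0.09, 0.02]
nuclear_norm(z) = 1.40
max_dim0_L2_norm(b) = 0.59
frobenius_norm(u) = 0.11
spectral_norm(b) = 0.61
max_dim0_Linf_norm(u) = 0.07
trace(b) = -0.52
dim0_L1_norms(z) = [0.6, 0.64, 0.98]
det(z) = 0.09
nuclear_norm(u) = 0.13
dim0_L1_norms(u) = [0.13, 0.06, 0.08]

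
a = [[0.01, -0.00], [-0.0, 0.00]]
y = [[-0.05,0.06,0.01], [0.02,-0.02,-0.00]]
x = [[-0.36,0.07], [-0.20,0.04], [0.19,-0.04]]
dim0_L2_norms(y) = [0.05, 0.06, 0.01]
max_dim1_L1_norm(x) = 0.43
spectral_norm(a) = 0.01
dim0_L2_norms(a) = [0.01, 0.0]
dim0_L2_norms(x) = [0.45, 0.09]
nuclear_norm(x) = 0.47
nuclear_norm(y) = 0.09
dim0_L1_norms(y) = [0.07, 0.08, 0.01]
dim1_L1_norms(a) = [0.01, 0.0]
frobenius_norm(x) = 0.46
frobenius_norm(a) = 0.01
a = y @ x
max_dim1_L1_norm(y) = 0.12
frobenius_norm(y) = 0.08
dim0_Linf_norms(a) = [0.01, 0.0]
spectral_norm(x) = 0.46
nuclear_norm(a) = 0.01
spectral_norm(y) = 0.08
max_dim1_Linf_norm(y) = 0.06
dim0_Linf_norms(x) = [0.36, 0.07]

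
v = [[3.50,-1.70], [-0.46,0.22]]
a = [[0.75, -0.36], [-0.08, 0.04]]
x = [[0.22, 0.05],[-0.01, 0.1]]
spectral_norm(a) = 0.84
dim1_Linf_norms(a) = [0.75, 0.08]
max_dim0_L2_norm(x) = 0.22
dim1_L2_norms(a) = [0.83, 0.09]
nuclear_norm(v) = 3.93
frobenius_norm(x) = 0.25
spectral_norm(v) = 3.92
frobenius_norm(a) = 0.84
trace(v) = 3.72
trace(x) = 0.32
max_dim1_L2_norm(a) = 0.83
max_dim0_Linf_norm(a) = 0.75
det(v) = -0.01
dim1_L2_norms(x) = [0.23, 0.1]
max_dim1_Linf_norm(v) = 3.5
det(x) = 0.02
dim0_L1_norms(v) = [3.96, 1.92]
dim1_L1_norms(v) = [5.2, 0.68]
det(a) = 0.00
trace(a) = 0.79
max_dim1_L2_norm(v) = 3.89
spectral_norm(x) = 0.23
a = x @ v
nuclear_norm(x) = 0.33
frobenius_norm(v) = 3.92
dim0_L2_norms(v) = [3.53, 1.71]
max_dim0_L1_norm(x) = 0.23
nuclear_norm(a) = 0.84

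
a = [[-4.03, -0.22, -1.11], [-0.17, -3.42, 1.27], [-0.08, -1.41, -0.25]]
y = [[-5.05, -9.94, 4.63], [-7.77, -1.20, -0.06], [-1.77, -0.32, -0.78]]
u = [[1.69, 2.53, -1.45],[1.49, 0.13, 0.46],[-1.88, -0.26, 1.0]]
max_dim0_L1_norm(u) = 5.06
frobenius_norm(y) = 14.54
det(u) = -5.33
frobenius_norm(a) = 5.74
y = a @ u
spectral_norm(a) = 4.20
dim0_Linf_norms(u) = [1.88, 2.53, 1.45]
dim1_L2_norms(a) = [4.19, 3.65, 1.43]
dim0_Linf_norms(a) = [4.03, 3.42, 1.27]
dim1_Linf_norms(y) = [9.94, 7.77, 1.77]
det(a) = -10.59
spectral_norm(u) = 3.87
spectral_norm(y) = 13.07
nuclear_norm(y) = 20.08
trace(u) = 2.82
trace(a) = -7.70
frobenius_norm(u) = 4.29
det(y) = 56.23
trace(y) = -7.03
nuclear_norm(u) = 6.36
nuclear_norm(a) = 8.71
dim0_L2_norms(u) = [2.93, 2.55, 1.82]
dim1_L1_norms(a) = [5.36, 4.86, 1.74]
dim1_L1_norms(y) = [19.62, 9.03, 2.87]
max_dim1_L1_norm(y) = 19.62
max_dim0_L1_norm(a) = 5.05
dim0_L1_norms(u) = [5.06, 2.92, 2.91]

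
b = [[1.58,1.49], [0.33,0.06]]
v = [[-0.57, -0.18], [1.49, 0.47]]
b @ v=[[1.32, 0.42], [-0.10, -0.03]]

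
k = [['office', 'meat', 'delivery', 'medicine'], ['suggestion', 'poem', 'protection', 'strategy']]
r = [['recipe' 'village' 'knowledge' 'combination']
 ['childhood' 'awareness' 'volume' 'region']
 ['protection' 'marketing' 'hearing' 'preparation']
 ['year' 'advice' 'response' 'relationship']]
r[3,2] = 'response'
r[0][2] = 'knowledge'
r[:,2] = ['knowledge', 'volume', 'hearing', 'response']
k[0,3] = 'medicine'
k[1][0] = 'suggestion'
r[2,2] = 'hearing'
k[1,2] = 'protection'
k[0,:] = ['office', 'meat', 'delivery', 'medicine']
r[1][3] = 'region'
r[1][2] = 'volume'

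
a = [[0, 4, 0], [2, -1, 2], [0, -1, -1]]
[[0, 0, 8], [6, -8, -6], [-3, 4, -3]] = a @ [[0, 0, -3], [0, 0, 2], [3, -4, 1]]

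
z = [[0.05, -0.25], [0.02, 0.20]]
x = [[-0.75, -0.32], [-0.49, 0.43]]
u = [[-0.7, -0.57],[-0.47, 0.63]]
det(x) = -0.48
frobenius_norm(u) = 1.20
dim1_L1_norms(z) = [0.3, 0.22]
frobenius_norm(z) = 0.32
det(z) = 0.02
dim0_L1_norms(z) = [0.07, 0.45]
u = x + z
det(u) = -0.71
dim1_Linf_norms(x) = [0.75, 0.49]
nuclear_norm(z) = 0.37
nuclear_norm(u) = 1.69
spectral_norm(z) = 0.32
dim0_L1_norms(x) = [1.24, 0.75]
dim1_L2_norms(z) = [0.25, 0.2]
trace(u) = -0.07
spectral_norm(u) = 0.91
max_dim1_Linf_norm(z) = 0.25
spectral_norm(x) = 0.90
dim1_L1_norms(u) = [1.27, 1.1]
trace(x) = -0.32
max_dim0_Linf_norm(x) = 0.75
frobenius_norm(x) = 1.04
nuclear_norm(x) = 1.43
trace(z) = 0.25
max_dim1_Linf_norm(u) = 0.7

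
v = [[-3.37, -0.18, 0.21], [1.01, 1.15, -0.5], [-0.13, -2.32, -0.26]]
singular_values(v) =[3.63, 2.47, 0.49]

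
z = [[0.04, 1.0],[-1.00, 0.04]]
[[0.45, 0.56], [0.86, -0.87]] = z @ [[-0.84, 0.89], [0.48, 0.52]]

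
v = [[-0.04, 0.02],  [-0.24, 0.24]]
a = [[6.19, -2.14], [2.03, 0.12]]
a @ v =[[0.27, -0.39], [-0.11, 0.07]]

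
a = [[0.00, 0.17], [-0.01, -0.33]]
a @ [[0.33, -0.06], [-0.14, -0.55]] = [[-0.02, -0.09], [0.04, 0.18]]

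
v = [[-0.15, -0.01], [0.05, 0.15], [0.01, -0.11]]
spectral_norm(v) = 0.20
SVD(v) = [[0.42, 0.88], [-0.78, 0.21], [0.46, -0.44]] @ diag([0.1978482168701788, 0.14372224282027712]) @ [[-0.49, -0.87], [-0.87, 0.49]]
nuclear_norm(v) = 0.34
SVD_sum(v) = [[-0.04, -0.07], [0.08, 0.14], [-0.04, -0.08]] + [[-0.11, 0.06], [-0.03, 0.01], [0.05, -0.03]]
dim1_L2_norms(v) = [0.15, 0.16, 0.11]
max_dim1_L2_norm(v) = 0.16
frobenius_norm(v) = 0.24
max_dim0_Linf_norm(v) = 0.15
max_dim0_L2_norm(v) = 0.19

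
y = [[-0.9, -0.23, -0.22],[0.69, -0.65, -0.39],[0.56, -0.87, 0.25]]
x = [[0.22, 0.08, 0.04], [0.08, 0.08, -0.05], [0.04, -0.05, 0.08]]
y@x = [[-0.23,-0.08,-0.04], [0.08,0.02,0.03], [0.06,-0.04,0.09]]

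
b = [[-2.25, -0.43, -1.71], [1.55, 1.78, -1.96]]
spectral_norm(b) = 3.14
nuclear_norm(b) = 5.92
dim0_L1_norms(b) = [3.8, 2.21, 3.67]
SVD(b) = [[-0.47, 0.89],[0.89, 0.47]] @ diag([3.144239232051147, 2.774483672979607]) @ [[0.77, 0.56, -0.3],[-0.46, 0.16, -0.87]]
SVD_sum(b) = [[-1.13, -0.83, 0.44], [2.14, 1.57, -0.83]] + [[-1.12,0.40,-2.15], [-0.59,0.21,-1.13]]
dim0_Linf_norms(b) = [2.25, 1.78, 1.96]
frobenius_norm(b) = 4.19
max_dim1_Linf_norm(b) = 2.25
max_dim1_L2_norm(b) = 3.07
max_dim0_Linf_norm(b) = 2.25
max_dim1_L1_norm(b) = 5.29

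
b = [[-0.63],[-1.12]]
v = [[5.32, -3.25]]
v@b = [[0.29]]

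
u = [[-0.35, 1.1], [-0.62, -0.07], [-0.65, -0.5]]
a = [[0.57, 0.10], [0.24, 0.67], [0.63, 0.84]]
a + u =[[0.22,1.2],[-0.38,0.60],[-0.02,0.34]]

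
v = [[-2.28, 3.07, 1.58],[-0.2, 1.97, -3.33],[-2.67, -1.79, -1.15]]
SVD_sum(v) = [[-1.67, 3.48, 0.34], [-0.67, 1.40, 0.14], [0.24, -0.50, -0.05]] + [[0.12,-0.06,1.18], [-0.35,0.17,-3.40], [-0.14,0.06,-1.32]] + [[-0.73,  -0.36,  0.06],[0.82,  0.40,  -0.07],[-2.77,  -1.35,  0.22]]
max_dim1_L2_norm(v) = 4.14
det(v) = 54.22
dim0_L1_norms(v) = [5.15, 6.83, 6.06]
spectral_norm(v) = 4.22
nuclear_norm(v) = 11.41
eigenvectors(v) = [[(0.72+0j),0.72-0.00j,-0.30+0.00j], [-0.12+0.35j,-0.12-0.35j,(-0.83+0j)], [(0.08+0.58j),(0.08-0.58j),0.47+0.00j]]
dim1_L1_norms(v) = [6.93, 5.5, 5.61]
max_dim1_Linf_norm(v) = 3.33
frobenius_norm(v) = 6.62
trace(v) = -1.46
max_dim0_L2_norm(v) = 4.06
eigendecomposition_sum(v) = [[(-1.25+1.27j), 1.06+0.34j, 1.08+1.42j], [(-0.41-0.82j), (-0.34+0.46j), -0.87+0.29j], [-1.16-0.86j, -0.15+0.89j, (-1.02+1.02j)]] + [[(-1.25-1.27j), (1.06-0.34j), 1.08-1.42j], [-0.41+0.82j, (-0.34-0.46j), -0.87-0.29j], [(-1.16+0.86j), -0.15-0.89j, (-1.02-1.02j)]] + [[0.22+0.00j, 0.96+0.00j, (-0.58+0j)], [(0.62+0j), 2.65+0.00j, (-1.6+0j)], [-0.35-0.00j, -1.48-0.00j, 0.89-0.00j]]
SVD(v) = [[-0.92, -0.31, -0.25], [-0.37, 0.89, 0.28], [0.13, 0.34, -0.93]] @ diag([4.218617587875404, 3.8606409328200204, 3.329221716122685]) @ [[0.43, -0.90, -0.09], [-0.10, 0.05, -0.99], [0.90, 0.44, -0.07]]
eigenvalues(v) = [(-2.61+2.75j), (-2.61-2.75j), (3.76+0j)]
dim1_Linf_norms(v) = [3.07, 3.33, 2.67]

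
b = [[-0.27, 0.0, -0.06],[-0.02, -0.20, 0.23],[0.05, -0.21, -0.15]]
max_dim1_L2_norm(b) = 0.31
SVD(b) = [[-0.39, -0.87, 0.32],[0.89, -0.44, -0.13],[0.25, 0.24, 0.94]] @ diag([0.31432052973419083, 0.27097199310184505, 0.25821848024886074]) @ [[0.31, -0.73, 0.6], [0.94, 0.14, -0.31], [-0.14, -0.66, -0.73]]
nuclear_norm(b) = 0.84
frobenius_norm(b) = 0.49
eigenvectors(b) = [[0.97+0.00j, 0.16+0.05j, 0.16-0.05j], [(0.24+0j), (-0.7+0j), (-0.7-0j)], [(0.01+0j), (-0.06-0.69j), (-0.06+0.69j)]]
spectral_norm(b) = 0.31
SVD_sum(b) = [[-0.04,0.09,-0.07], [0.09,-0.20,0.17], [0.02,-0.06,0.05]] + [[-0.22, -0.03, 0.07], [-0.11, -0.02, 0.04], [0.06, 0.01, -0.02]] + [[-0.01, -0.05, -0.06],[0.00, 0.02, 0.02],[-0.03, -0.16, -0.18]]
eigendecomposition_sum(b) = [[(-0.26-0j),  -0.06+0.00j,  (-0.02+0j)],  [-0.06-0.00j,  (-0.01+0j),  -0.00+0.00j],  [(-0-0j),  (-0+0j),  (-0+0j)]] + [[-0.01+0.00j, 0.03-0.02j, (-0.02-0.03j)],  [(0.02-0.03j), (-0.09+0.1j), 0.12+0.09j],  [(0.03+0.02j), (-0.1-0.08j), (-0.07+0.12j)]] + [[(-0.01-0j),0.03+0.02j,(-0.02+0.03j)], [(0.02+0.03j),(-0.09-0.1j),0.12-0.09j], [0.03-0.02j,-0.10+0.08j,-0.07-0.12j]]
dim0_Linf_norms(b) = [0.27, 0.21, 0.23]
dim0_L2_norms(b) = [0.28, 0.29, 0.28]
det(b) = -0.02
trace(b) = -0.62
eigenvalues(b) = [(-0.27+0j), (-0.17+0.23j), (-0.17-0.23j)]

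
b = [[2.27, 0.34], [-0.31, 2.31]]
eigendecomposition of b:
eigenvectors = [[0.72+0.00j, 0.72-0.00j], [0.04+0.69j, 0.04-0.69j]]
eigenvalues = [(2.29+0.32j), (2.29-0.32j)]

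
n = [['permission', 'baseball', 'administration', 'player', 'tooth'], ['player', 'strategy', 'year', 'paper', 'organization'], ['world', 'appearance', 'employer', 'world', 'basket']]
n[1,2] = 'year'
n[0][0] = 'permission'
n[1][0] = 'player'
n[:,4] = ['tooth', 'organization', 'basket']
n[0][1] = 'baseball'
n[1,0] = 'player'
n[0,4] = 'tooth'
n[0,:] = ['permission', 'baseball', 'administration', 'player', 'tooth']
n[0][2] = 'administration'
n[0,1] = 'baseball'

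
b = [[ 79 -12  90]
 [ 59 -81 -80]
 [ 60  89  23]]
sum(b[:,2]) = 33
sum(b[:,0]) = 198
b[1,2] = -80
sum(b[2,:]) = 172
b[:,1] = [-12, -81, 89]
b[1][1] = -81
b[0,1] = -12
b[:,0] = [79, 59, 60]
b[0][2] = 90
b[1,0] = 59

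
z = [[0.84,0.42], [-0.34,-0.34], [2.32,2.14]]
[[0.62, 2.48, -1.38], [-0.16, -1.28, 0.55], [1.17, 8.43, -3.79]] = z @ [[1.02,2.14,-1.66], [-0.56,1.62,0.03]]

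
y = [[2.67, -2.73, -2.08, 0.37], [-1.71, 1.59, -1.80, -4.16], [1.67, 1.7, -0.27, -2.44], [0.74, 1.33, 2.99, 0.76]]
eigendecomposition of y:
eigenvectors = [[(-0.82+0j), 0.03+0.47j, (0.03-0.47j), -0.15+0.00j], [0.57+0.00j, (0.37+0.26j), 0.37-0.26j, -0.65+0.00j], [(-0.07+0j), 0.56+0.00j, (0.56-0j), (0.54+0j)], [-0.02+0.00j, 0.12-0.51j, 0.12+0.51j, -0.50+0.00j]]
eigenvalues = [(4.4+0j), (0.43+4.39j), (0.43-4.39j), (-0.51+0j)]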